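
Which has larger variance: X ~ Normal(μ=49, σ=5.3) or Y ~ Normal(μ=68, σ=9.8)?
Y has larger variance (96.0400 > 28.0900)

Compute the variance for each distribution:

X ~ Normal(μ=49, σ=5.3):
Var(X) = 28.0900

Y ~ Normal(μ=68, σ=9.8):
Var(Y) = 96.0400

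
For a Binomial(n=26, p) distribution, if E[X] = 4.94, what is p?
p = 0.19

For a Binomial(n, p) distribution:
E[X] = n × p

Given n = 26 and E[X] = 4.94:
4.94 = 26 × p
p = 4.94 / 26 = 0.19

Verification: Binomial(26, 0.19) has E[X] = 4.94 ✓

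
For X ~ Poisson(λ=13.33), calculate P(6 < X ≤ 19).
0.926360

We have X ~ Poisson(λ=13.33).

To find P(6 < X ≤ 19), we use:
P(6 < X ≤ 19) = P(X ≤ 19) - P(X ≤ 6)
                 = F(19) - F(6)
                 = 0.947669 - 0.021308
                 = 0.926360

So there's approximately a 92.6% chance that X falls in this range.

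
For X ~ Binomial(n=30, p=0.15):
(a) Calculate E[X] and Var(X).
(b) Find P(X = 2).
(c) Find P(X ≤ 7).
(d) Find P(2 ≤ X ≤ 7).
(a) E[X] = 4.5000, Var(X) = 3.8250
(b) P(X = 2) = 0.103372
(c) P(X ≤ 7) = 0.930215
(d) P(2 ≤ X ≤ 7) = 0.882186

We have X ~ Binomial(n=30, p=0.15).

(a) Moments:
E[X] = 4.5000
Var(X) = 3.8250
σ = √Var(X) = 1.9558

(b) Point probability using PMF:
P(X = 2) = 0.103372

(c) Cumulative probability using CDF:
P(X ≤ 7) = F(7) = 0.930215

(d) Range probability:
P(2 ≤ X ≤ 7) = P(X ≤ 7) - P(X ≤ 1)
                   = F(7) - F(1)
                   = 0.930215 - 0.048029
                   = 0.882186

This means approximately 88.2% of outcomes fall in the interval [2, 7].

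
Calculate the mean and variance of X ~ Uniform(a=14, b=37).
E[X] = 25.5000, Var(X) = 44.0833

We have X ~ Uniform(a=14, b=37).

For a Uniform distribution with a=14, b=37:

Expected value:
E[X] = 25.5000

Variance:
Var(X) = 44.0833

Standard deviation:
σ = √Var(X) = 6.6395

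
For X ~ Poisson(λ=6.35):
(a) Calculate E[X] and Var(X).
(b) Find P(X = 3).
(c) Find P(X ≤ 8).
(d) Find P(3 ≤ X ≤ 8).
(a) E[X] = 6.3500, Var(X) = 6.3500
(b) P(X = 3) = 0.074542
(c) P(X ≤ 8) = 0.809078
(d) P(3 ≤ X ≤ 8) = 0.761023

We have X ~ Poisson(λ=6.35).

(a) Moments:
E[X] = 6.3500
Var(X) = 6.3500
σ = √Var(X) = 2.5199

(b) Point probability using PMF:
P(X = 3) = 0.074542

(c) Cumulative probability using CDF:
P(X ≤ 8) = F(8) = 0.809078

(d) Range probability:
P(3 ≤ X ≤ 8) = P(X ≤ 8) - P(X ≤ 2)
                   = F(8) - F(2)
                   = 0.809078 - 0.048055
                   = 0.761023

This means approximately 76.1% of outcomes fall in the interval [3, 8].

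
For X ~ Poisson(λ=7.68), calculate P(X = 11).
0.063451

We have X ~ Poisson(λ=7.68).

For a Poisson distribution, the PMF gives us the probability of each outcome.

Using the PMF formula:
P(X = 11) = 0.063451

Rounded to 4 decimal places: 0.0635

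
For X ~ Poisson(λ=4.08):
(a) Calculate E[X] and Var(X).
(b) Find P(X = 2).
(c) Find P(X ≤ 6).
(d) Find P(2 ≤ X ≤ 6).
(a) E[X] = 4.0800, Var(X) = 4.0800
(b) P(X = 2) = 0.140724
(c) P(X ≤ 6) = 0.880825
(d) P(2 ≤ X ≤ 6) = 0.794935

We have X ~ Poisson(λ=4.08).

(a) Moments:
E[X] = 4.0800
Var(X) = 4.0800
σ = √Var(X) = 2.0199

(b) Point probability using PMF:
P(X = 2) = 0.140724

(c) Cumulative probability using CDF:
P(X ≤ 6) = F(6) = 0.880825

(d) Range probability:
P(2 ≤ X ≤ 6) = P(X ≤ 6) - P(X ≤ 1)
                   = F(6) - F(1)
                   = 0.880825 - 0.085890
                   = 0.794935

This means approximately 79.5% of outcomes fall in the interval [2, 6].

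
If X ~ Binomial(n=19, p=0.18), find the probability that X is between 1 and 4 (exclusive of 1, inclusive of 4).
0.633311

We have X ~ Binomial(n=19, p=0.18).

To find P(1 < X ≤ 4), we use:
P(1 < X ≤ 4) = P(X ≤ 4) - P(X ≤ 1)
                 = F(4) - F(1)
                 = 0.752439 - 0.119128
                 = 0.633311

So there's approximately a 63.3% chance that X falls in this range.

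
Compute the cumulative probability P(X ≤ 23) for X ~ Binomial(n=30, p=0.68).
0.890270

We have X ~ Binomial(n=30, p=0.68).

The CDF gives us P(X ≤ k).

Using the CDF:
P(X ≤ 23) = 0.890270

This means there's approximately a 89.0% chance that X is at most 23.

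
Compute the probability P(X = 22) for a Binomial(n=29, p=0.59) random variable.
0.027642

We have X ~ Binomial(n=29, p=0.59).

For a Binomial distribution, the PMF gives us the probability of each outcome.

Using the PMF formula:
P(X = 22) = 0.027642

Rounded to 4 decimal places: 0.0276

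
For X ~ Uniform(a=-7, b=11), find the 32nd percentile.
-1.2400

We have X ~ Uniform(a=-7, b=11).

We want to find x such that P(X ≤ x) = 0.32.

This is the 32nd percentile, which means 32% of values fall below this point.

Using the inverse CDF (quantile function):
x = F⁻¹(0.32) = -1.2400

Verification: P(X ≤ -1.2400) = 0.32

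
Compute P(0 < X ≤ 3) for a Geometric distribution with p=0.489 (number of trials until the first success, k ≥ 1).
0.866567

We have X ~ Geometric(p=0.489) (number of trials until the first success, k ≥ 1).

To find P(0 < X ≤ 3), we use:
P(0 < X ≤ 3) = P(X ≤ 3) - P(X ≤ 0)
                 = F(3) - F(0)
                 = 0.866567 - 0.000000
                 = 0.866567

So there's approximately a 86.7% chance that X falls in this range.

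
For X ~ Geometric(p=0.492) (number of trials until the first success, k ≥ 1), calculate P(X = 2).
0.249936

We have X ~ Geometric(p=0.492) (number of trials until the first success, k ≥ 1).

For a Geometric distribution, the PMF gives us the probability of each outcome.

Using the PMF formula:
P(X = 2) = 0.249936

Rounded to 4 decimal places: 0.2499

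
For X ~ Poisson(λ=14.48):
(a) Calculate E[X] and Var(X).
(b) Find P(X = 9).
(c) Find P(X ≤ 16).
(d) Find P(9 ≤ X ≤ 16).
(a) E[X] = 14.4800, Var(X) = 14.4800
(b) P(X = 9) = 0.039680
(c) P(X ≤ 16) = 0.713047
(d) P(9 ≤ X ≤ 16) = 0.664177

We have X ~ Poisson(λ=14.48).

(a) Moments:
E[X] = 14.4800
Var(X) = 14.4800
σ = √Var(X) = 3.8053

(b) Point probability using PMF:
P(X = 9) = 0.039680

(c) Cumulative probability using CDF:
P(X ≤ 16) = F(16) = 0.713047

(d) Range probability:
P(9 ≤ X ≤ 16) = P(X ≤ 16) - P(X ≤ 8)
                   = F(16) - F(8)
                   = 0.713047 - 0.048870
                   = 0.664177

This means approximately 66.4% of outcomes fall in the interval [9, 16].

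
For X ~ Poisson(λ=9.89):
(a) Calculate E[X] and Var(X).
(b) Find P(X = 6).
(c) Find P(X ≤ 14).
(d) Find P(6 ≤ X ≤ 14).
(a) E[X] = 9.8900, Var(X) = 9.8900
(b) P(X = 6) = 0.065868
(c) P(X ≤ 14) = 0.922144
(d) P(6 ≤ X ≤ 14) = 0.850780

We have X ~ Poisson(λ=9.89).

(a) Moments:
E[X] = 9.8900
Var(X) = 9.8900
σ = √Var(X) = 3.1448

(b) Point probability using PMF:
P(X = 6) = 0.065868

(c) Cumulative probability using CDF:
P(X ≤ 14) = F(14) = 0.922144

(d) Range probability:
P(6 ≤ X ≤ 14) = P(X ≤ 14) - P(X ≤ 5)
                   = F(14) - F(5)
                   = 0.922144 - 0.071364
                   = 0.850780

This means approximately 85.1% of outcomes fall in the interval [6, 14].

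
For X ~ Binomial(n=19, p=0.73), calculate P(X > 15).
0.203540

We have X ~ Binomial(n=19, p=0.73).

P(X > 15) = 1 - P(X ≤ 15)
                = 1 - F(15)
                = 1 - 0.796460
                = 0.203540

So there's approximately a 20.4% chance that X exceeds 15.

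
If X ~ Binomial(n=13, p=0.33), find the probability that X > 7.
0.032634

We have X ~ Binomial(n=13, p=0.33).

P(X > 7) = 1 - P(X ≤ 7)
                = 1 - F(7)
                = 1 - 0.967366
                = 0.032634

So there's approximately a 3.3% chance that X exceeds 7.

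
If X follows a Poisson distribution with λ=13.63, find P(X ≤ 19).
0.937624

We have X ~ Poisson(λ=13.63).

The CDF gives us P(X ≤ k).

Using the CDF:
P(X ≤ 19) = 0.937624

This means there's approximately a 93.8% chance that X is at most 19.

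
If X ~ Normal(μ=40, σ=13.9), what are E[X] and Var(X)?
E[X] = 40.0000, Var(X) = 193.2100

We have X ~ Normal(μ=40, σ=13.9).

For a Normal distribution with μ=40, σ=13.9:

Expected value:
E[X] = 40.0000

Variance:
Var(X) = 193.2100

Standard deviation:
σ = √Var(X) = 13.9000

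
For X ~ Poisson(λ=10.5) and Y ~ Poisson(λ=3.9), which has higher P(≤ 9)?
Y has higher probability (P(Y ≤ 9) = 0.9931 > P(X ≤ 9) = 0.3971)

Compute P(≤ 9) for each distribution:

X ~ Poisson(λ=10.5):
P(X ≤ 9) = 0.3971

Y ~ Poisson(λ=3.9):
P(Y ≤ 9) = 0.9931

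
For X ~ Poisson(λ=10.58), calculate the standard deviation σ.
3.2527

We have X ~ Poisson(λ=10.58).

For a Poisson distribution with λ=10.58:
σ = √Var(X) = 3.2527

The standard deviation is the square root of the variance.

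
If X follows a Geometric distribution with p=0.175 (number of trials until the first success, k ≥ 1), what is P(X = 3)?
0.119109

We have X ~ Geometric(p=0.175) (number of trials until the first success, k ≥ 1).

For a Geometric distribution, the PMF gives us the probability of each outcome.

Using the PMF formula:
P(X = 3) = 0.119109

Rounded to 4 decimal places: 0.1191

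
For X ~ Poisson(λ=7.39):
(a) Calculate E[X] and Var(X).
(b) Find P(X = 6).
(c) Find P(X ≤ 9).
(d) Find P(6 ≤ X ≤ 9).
(a) E[X] = 7.3900, Var(X) = 7.3900
(b) P(X = 6) = 0.139668
(c) P(X ≤ 9) = 0.788855
(d) P(6 ≤ X ≤ 9) = 0.535166

We have X ~ Poisson(λ=7.39).

(a) Moments:
E[X] = 7.3900
Var(X) = 7.3900
σ = √Var(X) = 2.7185

(b) Point probability using PMF:
P(X = 6) = 0.139668

(c) Cumulative probability using CDF:
P(X ≤ 9) = F(9) = 0.788855

(d) Range probability:
P(6 ≤ X ≤ 9) = P(X ≤ 9) - P(X ≤ 5)
                   = F(9) - F(5)
                   = 0.788855 - 0.253689
                   = 0.535166

This means approximately 53.5% of outcomes fall in the interval [6, 9].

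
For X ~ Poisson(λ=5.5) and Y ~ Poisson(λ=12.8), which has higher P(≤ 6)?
X has higher probability (P(X ≤ 6) = 0.6860 > P(Y ≤ 6) = 0.0291)

Compute P(≤ 6) for each distribution:

X ~ Poisson(λ=5.5):
P(X ≤ 6) = 0.6860

Y ~ Poisson(λ=12.8):
P(Y ≤ 6) = 0.0291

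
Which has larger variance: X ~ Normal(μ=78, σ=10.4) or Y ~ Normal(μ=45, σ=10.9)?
Y has larger variance (118.8100 > 108.1600)

Compute the variance for each distribution:

X ~ Normal(μ=78, σ=10.4):
Var(X) = 108.1600

Y ~ Normal(μ=45, σ=10.9):
Var(Y) = 118.8100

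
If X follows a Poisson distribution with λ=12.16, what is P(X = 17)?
0.040905

We have X ~ Poisson(λ=12.16).

For a Poisson distribution, the PMF gives us the probability of each outcome.

Using the PMF formula:
P(X = 17) = 0.040905

Rounded to 4 decimal places: 0.0409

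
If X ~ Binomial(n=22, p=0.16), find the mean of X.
3.5200

We have X ~ Binomial(n=22, p=0.16).

For a Binomial distribution with n=22, p=0.16:
E[X] = 3.5200

This is the expected (average) value of X.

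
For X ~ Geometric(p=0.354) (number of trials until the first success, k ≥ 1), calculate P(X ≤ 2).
0.582684

We have X ~ Geometric(p=0.354) (number of trials until the first success, k ≥ 1).

The CDF gives us P(X ≤ k).

Using the CDF:
P(X ≤ 2) = 0.582684

This means there's approximately a 58.3% chance that X is at most 2.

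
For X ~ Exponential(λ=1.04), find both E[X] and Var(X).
E[X] = 0.9615, Var(X) = 0.9246

We have X ~ Exponential(λ=1.04).

For an Exponential distribution with λ=1.04:

Expected value:
E[X] = 0.9615

Variance:
Var(X) = 0.9246

Standard deviation:
σ = √Var(X) = 0.9615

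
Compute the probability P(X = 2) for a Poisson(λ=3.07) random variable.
0.218757

We have X ~ Poisson(λ=3.07).

For a Poisson distribution, the PMF gives us the probability of each outcome.

Using the PMF formula:
P(X = 2) = 0.218757

Rounded to 4 decimal places: 0.2188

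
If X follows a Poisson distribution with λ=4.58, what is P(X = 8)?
0.049242

We have X ~ Poisson(λ=4.58).

For a Poisson distribution, the PMF gives us the probability of each outcome.

Using the PMF formula:
P(X = 8) = 0.049242

Rounded to 4 decimal places: 0.0492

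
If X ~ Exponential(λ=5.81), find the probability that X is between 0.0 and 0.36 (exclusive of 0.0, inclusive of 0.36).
0.876511

We have X ~ Exponential(λ=5.81).

To find P(0.0 < X ≤ 0.36), we use:
P(0.0 < X ≤ 0.36) = P(X ≤ 0.36) - P(X ≤ 0.0)
                 = F(0.36) - F(0.0)
                 = 0.876511 - 0.000000
                 = 0.876511

So there's approximately a 87.7% chance that X falls in this range.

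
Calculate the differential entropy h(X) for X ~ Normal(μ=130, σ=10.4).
3.7607 nats

We have X ~ Normal(μ=130, σ=10.4).

The differential entropy measures the uncertainty or information content of the distribution.

For a Normal distribution with μ=130, σ=10.4:
h(X) = 3.7607 nats

(In bits, this would be 5.4256 bits.)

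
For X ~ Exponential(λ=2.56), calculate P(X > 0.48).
0.292644

We have X ~ Exponential(λ=2.56).

P(X > 0.48) = 1 - P(X ≤ 0.48)
                = 1 - F(0.48)
                = 1 - 0.707356
                = 0.292644

So there's approximately a 29.3% chance that X exceeds 0.48.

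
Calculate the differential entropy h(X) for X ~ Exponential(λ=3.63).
-0.2892 nats

We have X ~ Exponential(λ=3.63).

The differential entropy measures the uncertainty or information content of the distribution.

For an Exponential distribution with λ=3.63:
h(X) = -0.2892 nats

(In bits, this would be -0.4173 bits.)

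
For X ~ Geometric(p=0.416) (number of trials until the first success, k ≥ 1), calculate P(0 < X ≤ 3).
0.800823

We have X ~ Geometric(p=0.416) (number of trials until the first success, k ≥ 1).

To find P(0 < X ≤ 3), we use:
P(0 < X ≤ 3) = P(X ≤ 3) - P(X ≤ 0)
                 = F(3) - F(0)
                 = 0.800823 - 0.000000
                 = 0.800823

So there's approximately a 80.1% chance that X falls in this range.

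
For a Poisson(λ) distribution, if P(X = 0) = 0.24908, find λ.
λ = 1.3900

For a Poisson(λ) distribution, the PMF at 0 is:
P(X = 0) = λ^0 e^(-λ) / 0! = e^(-λ)

Given P(X = 0) = 0.24908:
e^(-λ) = 0.24908
-λ = ln(0.24908)
λ = -ln(0.24908) = 1.3900

Verification: e^(-1.3900) = 0.24908 ✓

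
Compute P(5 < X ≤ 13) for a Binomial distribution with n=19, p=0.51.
0.935438

We have X ~ Binomial(n=19, p=0.51).

To find P(5 < X ≤ 13), we use:
P(5 < X ≤ 13) = P(X ≤ 13) - P(X ≤ 5)
                 = F(13) - F(5)
                 = 0.961490 - 0.026052
                 = 0.935438

So there's approximately a 93.5% chance that X falls in this range.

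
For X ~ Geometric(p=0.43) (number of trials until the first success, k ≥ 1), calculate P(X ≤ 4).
0.894440

We have X ~ Geometric(p=0.43) (number of trials until the first success, k ≥ 1).

The CDF gives us P(X ≤ k).

Using the CDF:
P(X ≤ 4) = 0.894440

This means there's approximately a 89.4% chance that X is at most 4.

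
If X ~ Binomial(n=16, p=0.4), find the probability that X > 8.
0.142270

We have X ~ Binomial(n=16, p=0.4).

P(X > 8) = 1 - P(X ≤ 8)
                = 1 - F(8)
                = 1 - 0.857730
                = 0.142270

So there's approximately a 14.2% chance that X exceeds 8.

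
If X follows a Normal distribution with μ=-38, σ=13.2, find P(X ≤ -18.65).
0.928663

We have X ~ Normal(μ=-38, σ=13.2).

The CDF gives us P(X ≤ k).

Using the CDF:
P(X ≤ -18.65) = 0.928663

This means there's approximately a 92.9% chance that X is at most -18.65.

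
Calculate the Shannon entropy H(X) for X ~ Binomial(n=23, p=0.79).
2.0795 nats

We have X ~ Binomial(n=23, p=0.79).

The Shannon entropy measures the uncertainty or information content of the distribution.

For a Binomial distribution with n=23, p=0.79:
H(X) = 2.0795 nats

(In bits, this would be 3.0000 bits.)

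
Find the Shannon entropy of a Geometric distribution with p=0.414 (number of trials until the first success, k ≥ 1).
1.6384 nats

We have X ~ Geometric(p=0.414) (number of trials until the first success, k ≥ 1).

The Shannon entropy measures the uncertainty or information content of the distribution.

For a Geometric distribution with p=0.414 (number of trials until the first success, k ≥ 1):
H(X) = 1.6384 nats

(In bits, this would be 2.3637 bits.)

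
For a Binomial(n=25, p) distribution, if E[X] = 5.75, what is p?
p = 0.23

For a Binomial(n, p) distribution:
E[X] = n × p

Given n = 25 and E[X] = 5.75:
5.75 = 25 × p
p = 5.75 / 25 = 0.23

Verification: Binomial(25, 0.23) has E[X] = 5.75 ✓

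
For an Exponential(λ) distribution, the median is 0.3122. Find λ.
λ = 2.2202

For X ~ Exponential(λ), the CDF is F(x) = 1 - e^(-λx).
The median m satisfies F(m) = 0.5:
1 - e^(-λm) = 0.5
e^(-λm) = 0.5
λm = ln(2)
m = ln(2) / λ

Given m = 0.3122:
λ = ln(2) / 0.3122 = 0.693147 / 0.3122 = 2.2202

Verification: ln(2) / 2.2202 = 0.3122 ✓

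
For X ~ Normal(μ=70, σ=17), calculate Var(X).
289.0000

We have X ~ Normal(μ=70, σ=17).

For a Normal distribution with μ=70, σ=17:
Var(X) = 289.0000

The variance measures the spread of the distribution around the mean.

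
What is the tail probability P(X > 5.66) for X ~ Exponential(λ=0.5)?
0.059013

We have X ~ Exponential(λ=0.5).

P(X > 5.66) = 1 - P(X ≤ 5.66)
                = 1 - F(5.66)
                = 1 - 0.940987
                = 0.059013

So there's approximately a 5.9% chance that X exceeds 5.66.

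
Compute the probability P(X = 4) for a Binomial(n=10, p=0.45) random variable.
0.238367

We have X ~ Binomial(n=10, p=0.45).

For a Binomial distribution, the PMF gives us the probability of each outcome.

Using the PMF formula:
P(X = 4) = 0.238367

Rounded to 4 decimal places: 0.2384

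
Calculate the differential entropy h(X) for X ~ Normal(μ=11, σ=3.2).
2.5821 nats

We have X ~ Normal(μ=11, σ=3.2).

The differential entropy measures the uncertainty or information content of the distribution.

For a Normal distribution with μ=11, σ=3.2:
h(X) = 2.5821 nats

(In bits, this would be 3.7252 bits.)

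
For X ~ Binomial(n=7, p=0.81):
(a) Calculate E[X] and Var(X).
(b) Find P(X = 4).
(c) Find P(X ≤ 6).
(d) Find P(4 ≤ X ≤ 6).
(a) E[X] = 5.6700, Var(X) = 1.0773
(b) P(X = 4) = 0.103340
(c) P(X ≤ 6) = 0.771232
(d) P(4 ≤ X ≤ 6) = 0.743305

We have X ~ Binomial(n=7, p=0.81).

(a) Moments:
E[X] = 5.6700
Var(X) = 1.0773
σ = √Var(X) = 1.0379

(b) Point probability using PMF:
P(X = 4) = 0.103340

(c) Cumulative probability using CDF:
P(X ≤ 6) = F(6) = 0.771232

(d) Range probability:
P(4 ≤ X ≤ 6) = P(X ≤ 6) - P(X ≤ 3)
                   = F(6) - F(3)
                   = 0.771232 - 0.027928
                   = 0.743305

This means approximately 74.3% of outcomes fall in the interval [4, 6].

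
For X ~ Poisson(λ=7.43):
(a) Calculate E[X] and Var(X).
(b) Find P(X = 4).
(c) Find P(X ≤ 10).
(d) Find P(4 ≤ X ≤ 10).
(a) E[X] = 7.4300, Var(X) = 7.4300
(b) P(X = 4) = 0.075324
(c) P(X ≤ 10) = 0.868176
(d) P(4 ≤ X ≤ 10) = 0.806250

We have X ~ Poisson(λ=7.43).

(a) Moments:
E[X] = 7.4300
Var(X) = 7.4300
σ = √Var(X) = 2.7258

(b) Point probability using PMF:
P(X = 4) = 0.075324

(c) Cumulative probability using CDF:
P(X ≤ 10) = F(10) = 0.868176

(d) Range probability:
P(4 ≤ X ≤ 10) = P(X ≤ 10) - P(X ≤ 3)
                   = F(10) - F(3)
                   = 0.868176 - 0.061926
                   = 0.806250

This means approximately 80.6% of outcomes fall in the interval [4, 10].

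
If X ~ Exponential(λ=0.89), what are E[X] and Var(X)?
E[X] = 1.1236, Var(X) = 1.2625

We have X ~ Exponential(λ=0.89).

For an Exponential distribution with λ=0.89:

Expected value:
E[X] = 1.1236

Variance:
Var(X) = 1.2625

Standard deviation:
σ = √Var(X) = 1.1236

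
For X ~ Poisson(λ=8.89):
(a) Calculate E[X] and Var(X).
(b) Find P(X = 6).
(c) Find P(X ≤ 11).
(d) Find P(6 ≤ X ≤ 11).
(a) E[X] = 8.8900, Var(X) = 8.8900
(b) P(X = 6) = 0.094450
(c) P(X ≤ 11) = 0.813548
(d) P(6 ≤ X ≤ 11) = 0.691013

We have X ~ Poisson(λ=8.89).

(a) Moments:
E[X] = 8.8900
Var(X) = 8.8900
σ = √Var(X) = 2.9816

(b) Point probability using PMF:
P(X = 6) = 0.094450

(c) Cumulative probability using CDF:
P(X ≤ 11) = F(11) = 0.813548

(d) Range probability:
P(6 ≤ X ≤ 11) = P(X ≤ 11) - P(X ≤ 5)
                   = F(11) - F(5)
                   = 0.813548 - 0.122536
                   = 0.691013

This means approximately 69.1% of outcomes fall in the interval [6, 11].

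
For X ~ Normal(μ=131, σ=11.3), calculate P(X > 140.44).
0.201747

We have X ~ Normal(μ=131, σ=11.3).

P(X > 140.44) = 1 - P(X ≤ 140.44)
                = 1 - F(140.44)
                = 1 - 0.798253
                = 0.201747

So there's approximately a 20.2% chance that X exceeds 140.44.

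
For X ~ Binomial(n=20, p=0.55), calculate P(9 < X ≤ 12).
0.498705

We have X ~ Binomial(n=20, p=0.55).

To find P(9 < X ≤ 12), we use:
P(9 < X ≤ 12) = P(X ≤ 12) - P(X ≤ 9)
                 = F(12) - F(9)
                 = 0.747994 - 0.249289
                 = 0.498705

So there's approximately a 49.9% chance that X falls in this range.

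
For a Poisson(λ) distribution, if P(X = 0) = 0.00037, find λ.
λ = 7.9020

For a Poisson(λ) distribution, the PMF at 0 is:
P(X = 0) = λ^0 e^(-λ) / 0! = e^(-λ)

Given P(X = 0) = 0.00037:
e^(-λ) = 0.00037
-λ = ln(0.00037)
λ = -ln(0.00037) = 7.9020

Verification: e^(-7.9020) = 0.00037 ✓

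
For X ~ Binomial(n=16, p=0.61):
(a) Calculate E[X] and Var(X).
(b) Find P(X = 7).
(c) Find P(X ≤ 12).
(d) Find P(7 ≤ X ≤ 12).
(a) E[X] = 9.7600, Var(X) = 3.8064
(b) P(X = 7) = 0.075044
(c) P(X ≤ 12) = 0.924060
(d) P(7 ≤ X ≤ 12) = 0.874937

We have X ~ Binomial(n=16, p=0.61).

(a) Moments:
E[X] = 9.7600
Var(X) = 3.8064
σ = √Var(X) = 1.9510

(b) Point probability using PMF:
P(X = 7) = 0.075044

(c) Cumulative probability using CDF:
P(X ≤ 12) = F(12) = 0.924060

(d) Range probability:
P(7 ≤ X ≤ 12) = P(X ≤ 12) - P(X ≤ 6)
                   = F(12) - F(6)
                   = 0.924060 - 0.049123
                   = 0.874937

This means approximately 87.5% of outcomes fall in the interval [7, 12].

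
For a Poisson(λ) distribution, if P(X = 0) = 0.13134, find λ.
λ = 2.0300

For a Poisson(λ) distribution, the PMF at 0 is:
P(X = 0) = λ^0 e^(-λ) / 0! = e^(-λ)

Given P(X = 0) = 0.13134:
e^(-λ) = 0.13134
-λ = ln(0.13134)
λ = -ln(0.13134) = 2.0300

Verification: e^(-2.0300) = 0.13134 ✓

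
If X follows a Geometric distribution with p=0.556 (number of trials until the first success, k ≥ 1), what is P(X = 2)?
0.246864

We have X ~ Geometric(p=0.556) (number of trials until the first success, k ≥ 1).

For a Geometric distribution, the PMF gives us the probability of each outcome.

Using the PMF formula:
P(X = 2) = 0.246864

Rounded to 4 decimal places: 0.2469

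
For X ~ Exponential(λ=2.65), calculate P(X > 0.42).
0.328572

We have X ~ Exponential(λ=2.65).

P(X > 0.42) = 1 - P(X ≤ 0.42)
                = 1 - F(0.42)
                = 1 - 0.671428
                = 0.328572

So there's approximately a 32.9% chance that X exceeds 0.42.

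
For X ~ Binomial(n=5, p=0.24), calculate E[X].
1.2000

We have X ~ Binomial(n=5, p=0.24).

For a Binomial distribution with n=5, p=0.24:
E[X] = 1.2000

This is the expected (average) value of X.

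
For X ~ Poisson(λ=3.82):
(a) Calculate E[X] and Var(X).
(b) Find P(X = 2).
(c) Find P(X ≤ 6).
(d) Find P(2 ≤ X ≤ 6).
(a) E[X] = 3.8200, Var(X) = 3.8200
(b) P(X = 2) = 0.159990
(c) P(X ≤ 6) = 0.907226
(d) P(2 ≤ X ≤ 6) = 0.801534

We have X ~ Poisson(λ=3.82).

(a) Moments:
E[X] = 3.8200
Var(X) = 3.8200
σ = √Var(X) = 1.9545

(b) Point probability using PMF:
P(X = 2) = 0.159990

(c) Cumulative probability using CDF:
P(X ≤ 6) = F(6) = 0.907226

(d) Range probability:
P(2 ≤ X ≤ 6) = P(X ≤ 6) - P(X ≤ 1)
                   = F(6) - F(1)
                   = 0.907226 - 0.105692
                   = 0.801534

This means approximately 80.2% of outcomes fall in the interval [2, 6].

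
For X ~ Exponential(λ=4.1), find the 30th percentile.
0.0870

We have X ~ Exponential(λ=4.1).

We want to find x such that P(X ≤ x) = 0.3.

This is the 30th percentile, which means 30% of values fall below this point.

Using the inverse CDF (quantile function):
x = F⁻¹(0.3) = 0.0870

Verification: P(X ≤ 0.0870) = 0.3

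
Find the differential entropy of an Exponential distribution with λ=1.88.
0.3687 nats

We have X ~ Exponential(λ=1.88).

The differential entropy measures the uncertainty or information content of the distribution.

For an Exponential distribution with λ=1.88:
h(X) = 0.3687 nats

(In bits, this would be 0.5320 bits.)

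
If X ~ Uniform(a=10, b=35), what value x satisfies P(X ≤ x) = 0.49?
22.2500

We have X ~ Uniform(a=10, b=35).

We want to find x such that P(X ≤ x) = 0.49.

This is the 49th percentile, which means 49% of values fall below this point.

Using the inverse CDF (quantile function):
x = F⁻¹(0.49) = 22.2500

Verification: P(X ≤ 22.2500) = 0.49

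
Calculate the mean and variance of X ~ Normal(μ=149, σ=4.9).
E[X] = 149.0000, Var(X) = 24.0100

We have X ~ Normal(μ=149, σ=4.9).

For a Normal distribution with μ=149, σ=4.9:

Expected value:
E[X] = 149.0000

Variance:
Var(X) = 24.0100

Standard deviation:
σ = √Var(X) = 4.9000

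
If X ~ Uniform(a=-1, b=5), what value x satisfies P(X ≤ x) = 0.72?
3.3200

We have X ~ Uniform(a=-1, b=5).

We want to find x such that P(X ≤ x) = 0.72.

This is the 72nd percentile, which means 72% of values fall below this point.

Using the inverse CDF (quantile function):
x = F⁻¹(0.72) = 3.3200

Verification: P(X ≤ 3.3200) = 0.72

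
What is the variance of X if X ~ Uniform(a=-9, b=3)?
12.0000

We have X ~ Uniform(a=-9, b=3).

For a Uniform distribution with a=-9, b=3:
Var(X) = 12.0000

The variance measures the spread of the distribution around the mean.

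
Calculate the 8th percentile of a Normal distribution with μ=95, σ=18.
69.7087

We have X ~ Normal(μ=95, σ=18).

We want to find x such that P(X ≤ x) = 0.08.

This is the 8th percentile, which means 8% of values fall below this point.

Using the inverse CDF (quantile function):
x = F⁻¹(0.08) = 69.7087

Verification: P(X ≤ 69.7087) = 0.08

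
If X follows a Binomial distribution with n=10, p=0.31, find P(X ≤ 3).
0.622757

We have X ~ Binomial(n=10, p=0.31).

The CDF gives us P(X ≤ k).

Using the CDF:
P(X ≤ 3) = 0.622757

This means there's approximately a 62.3% chance that X is at most 3.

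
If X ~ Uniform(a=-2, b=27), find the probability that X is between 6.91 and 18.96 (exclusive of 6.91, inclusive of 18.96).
0.415517

We have X ~ Uniform(a=-2, b=27).

To find P(6.91 < X ≤ 18.96), we use:
P(6.91 < X ≤ 18.96) = P(X ≤ 18.96) - P(X ≤ 6.91)
                 = F(18.96) - F(6.91)
                 = 0.722759 - 0.307241
                 = 0.415517

So there's approximately a 41.6% chance that X falls in this range.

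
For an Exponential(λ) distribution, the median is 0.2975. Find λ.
λ = 2.3299

For X ~ Exponential(λ), the CDF is F(x) = 1 - e^(-λx).
The median m satisfies F(m) = 0.5:
1 - e^(-λm) = 0.5
e^(-λm) = 0.5
λm = ln(2)
m = ln(2) / λ

Given m = 0.2975:
λ = ln(2) / 0.2975 = 0.693147 / 0.2975 = 2.3299

Verification: ln(2) / 2.3299 = 0.2975 ✓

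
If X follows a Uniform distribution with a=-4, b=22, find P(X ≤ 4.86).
0.340769

We have X ~ Uniform(a=-4, b=22).

The CDF gives us P(X ≤ k).

Using the CDF:
P(X ≤ 4.86) = 0.340769

This means there's approximately a 34.1% chance that X is at most 4.86.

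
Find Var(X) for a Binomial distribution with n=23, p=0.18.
3.3948

We have X ~ Binomial(n=23, p=0.18).

For a Binomial distribution with n=23, p=0.18:
Var(X) = 3.3948

The variance measures the spread of the distribution around the mean.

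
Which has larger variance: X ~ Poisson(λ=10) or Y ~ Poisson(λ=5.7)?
X has larger variance (10.0000 > 5.7000)

Compute the variance for each distribution:

X ~ Poisson(λ=10):
Var(X) = 10.0000

Y ~ Poisson(λ=5.7):
Var(Y) = 5.7000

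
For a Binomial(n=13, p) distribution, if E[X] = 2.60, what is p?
p = 0.2

For a Binomial(n, p) distribution:
E[X] = n × p

Given n = 13 and E[X] = 2.60:
2.60 = 13 × p
p = 2.60 / 13 = 0.2

Verification: Binomial(13, 0.2) has E[X] = 2.60 ✓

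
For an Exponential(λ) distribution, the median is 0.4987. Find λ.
λ = 1.3899

For X ~ Exponential(λ), the CDF is F(x) = 1 - e^(-λx).
The median m satisfies F(m) = 0.5:
1 - e^(-λm) = 0.5
e^(-λm) = 0.5
λm = ln(2)
m = ln(2) / λ

Given m = 0.4987:
λ = ln(2) / 0.4987 = 0.693147 / 0.4987 = 1.3899

Verification: ln(2) / 1.3899 = 0.4987 ✓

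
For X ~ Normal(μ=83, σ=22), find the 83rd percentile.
103.9916

We have X ~ Normal(μ=83, σ=22).

We want to find x such that P(X ≤ x) = 0.83.

This is the 83rd percentile, which means 83% of values fall below this point.

Using the inverse CDF (quantile function):
x = F⁻¹(0.83) = 103.9916

Verification: P(X ≤ 103.9916) = 0.83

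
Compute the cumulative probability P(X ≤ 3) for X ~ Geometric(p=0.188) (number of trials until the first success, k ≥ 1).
0.464613

We have X ~ Geometric(p=0.188) (number of trials until the first success, k ≥ 1).

The CDF gives us P(X ≤ k).

Using the CDF:
P(X ≤ 3) = 0.464613

This means there's approximately a 46.5% chance that X is at most 3.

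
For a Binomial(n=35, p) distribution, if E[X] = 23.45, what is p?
p = 0.67

For a Binomial(n, p) distribution:
E[X] = n × p

Given n = 35 and E[X] = 23.45:
23.45 = 35 × p
p = 23.45 / 35 = 0.67

Verification: Binomial(35, 0.67) has E[X] = 23.45 ✓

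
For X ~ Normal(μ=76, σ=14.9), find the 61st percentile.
80.1619

We have X ~ Normal(μ=76, σ=14.9).

We want to find x such that P(X ≤ x) = 0.61.

This is the 61st percentile, which means 61% of values fall below this point.

Using the inverse CDF (quantile function):
x = F⁻¹(0.61) = 80.1619

Verification: P(X ≤ 80.1619) = 0.61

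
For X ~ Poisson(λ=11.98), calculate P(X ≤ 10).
0.349330

We have X ~ Poisson(λ=11.98).

The CDF gives us P(X ≤ k).

Using the CDF:
P(X ≤ 10) = 0.349330

This means there's approximately a 34.9% chance that X is at most 10.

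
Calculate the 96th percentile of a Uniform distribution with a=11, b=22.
21.5600

We have X ~ Uniform(a=11, b=22).

We want to find x such that P(X ≤ x) = 0.96.

This is the 96th percentile, which means 96% of values fall below this point.

Using the inverse CDF (quantile function):
x = F⁻¹(0.96) = 21.5600

Verification: P(X ≤ 21.5600) = 0.96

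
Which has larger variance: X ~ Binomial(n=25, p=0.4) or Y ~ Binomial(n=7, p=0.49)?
X has larger variance (6.0000 > 1.7493)

Compute the variance for each distribution:

X ~ Binomial(n=25, p=0.4):
Var(X) = 6.0000

Y ~ Binomial(n=7, p=0.49):
Var(Y) = 1.7493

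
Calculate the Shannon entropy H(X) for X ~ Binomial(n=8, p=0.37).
1.7236 nats

We have X ~ Binomial(n=8, p=0.37).

The Shannon entropy measures the uncertainty or information content of the distribution.

For a Binomial distribution with n=8, p=0.37:
H(X) = 1.7236 nats

(In bits, this would be 2.4866 bits.)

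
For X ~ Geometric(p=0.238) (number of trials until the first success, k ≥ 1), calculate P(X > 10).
0.066001

We have X ~ Geometric(p=0.238) (number of trials until the first success, k ≥ 1).

P(X > 10) = 1 - P(X ≤ 10)
                = 1 - F(10)
                = 1 - 0.933999
                = 0.066001

So there's approximately a 6.6% chance that X exceeds 10.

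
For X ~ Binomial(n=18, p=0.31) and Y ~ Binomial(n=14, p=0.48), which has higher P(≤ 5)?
X has higher probability (P(X ≤ 5) = 0.4971 > P(Y ≤ 5) = 0.2585)

Compute P(≤ 5) for each distribution:

X ~ Binomial(n=18, p=0.31):
P(X ≤ 5) = 0.4971

Y ~ Binomial(n=14, p=0.48):
P(Y ≤ 5) = 0.2585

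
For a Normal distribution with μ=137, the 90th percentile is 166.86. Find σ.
σ = 23.2999

For X ~ Normal(μ, σ), the p-th percentile satisfies x = μ + z_p × σ,
where z_p = Φ⁻¹(p) is the standard normal quantile.

Step 1: z_{0.9} = Φ⁻¹(0.9) = 1.2816

Step 2: Solve for σ:
166.86 = 137 + 1.2816 × σ
σ = (166.86 - 137) / 1.2816
σ = 29.86 / 1.2816
σ = 23.2999

Verification: μ + z × σ = 137 + 1.2816 × 23.2999 = 166.86 ✓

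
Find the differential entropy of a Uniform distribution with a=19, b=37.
2.8904 nats

We have X ~ Uniform(a=19, b=37).

The differential entropy measures the uncertainty or information content of the distribution.

For a Uniform distribution with a=19, b=37:
h(X) = 2.8904 nats

(In bits, this would be 4.1699 bits.)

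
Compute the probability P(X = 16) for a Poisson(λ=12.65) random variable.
0.065918

We have X ~ Poisson(λ=12.65).

For a Poisson distribution, the PMF gives us the probability of each outcome.

Using the PMF formula:
P(X = 16) = 0.065918

Rounded to 4 decimal places: 0.0659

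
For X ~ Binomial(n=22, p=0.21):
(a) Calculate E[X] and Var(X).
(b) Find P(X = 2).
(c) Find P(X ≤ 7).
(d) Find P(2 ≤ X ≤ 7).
(a) E[X] = 4.6200, Var(X) = 3.6498
(b) P(X = 2) = 0.091326
(c) P(X ≤ 7) = 0.928170
(d) P(2 ≤ X ≤ 7) = 0.889855

We have X ~ Binomial(n=22, p=0.21).

(a) Moments:
E[X] = 4.6200
Var(X) = 3.6498
σ = √Var(X) = 1.9104

(b) Point probability using PMF:
P(X = 2) = 0.091326

(c) Cumulative probability using CDF:
P(X ≤ 7) = F(7) = 0.928170

(d) Range probability:
P(2 ≤ X ≤ 7) = P(X ≤ 7) - P(X ≤ 1)
                   = F(7) - F(1)
                   = 0.928170 - 0.038315
                   = 0.889855

This means approximately 89.0% of outcomes fall in the interval [2, 7].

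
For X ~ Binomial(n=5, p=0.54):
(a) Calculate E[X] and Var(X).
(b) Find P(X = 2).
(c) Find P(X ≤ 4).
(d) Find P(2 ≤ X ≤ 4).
(a) E[X] = 2.7000, Var(X) = 1.2420
(b) P(X = 2) = 0.283832
(c) P(X ≤ 4) = 0.954083
(d) P(2 ≤ X ≤ 4) = 0.812596

We have X ~ Binomial(n=5, p=0.54).

(a) Moments:
E[X] = 2.7000
Var(X) = 1.2420
σ = √Var(X) = 1.1145

(b) Point probability using PMF:
P(X = 2) = 0.283832

(c) Cumulative probability using CDF:
P(X ≤ 4) = F(4) = 0.954083

(d) Range probability:
P(2 ≤ X ≤ 4) = P(X ≤ 4) - P(X ≤ 1)
                   = F(4) - F(1)
                   = 0.954083 - 0.141488
                   = 0.812596

This means approximately 81.3% of outcomes fall in the interval [2, 4].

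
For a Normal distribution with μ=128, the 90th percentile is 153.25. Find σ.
σ = 19.7027

For X ~ Normal(μ, σ), the p-th percentile satisfies x = μ + z_p × σ,
where z_p = Φ⁻¹(p) is the standard normal quantile.

Step 1: z_{0.9} = Φ⁻¹(0.9) = 1.2816

Step 2: Solve for σ:
153.25 = 128 + 1.2816 × σ
σ = (153.25 - 128) / 1.2816
σ = 25.25 / 1.2816
σ = 19.7027

Verification: μ + z × σ = 128 + 1.2816 × 19.7027 = 153.25 ✓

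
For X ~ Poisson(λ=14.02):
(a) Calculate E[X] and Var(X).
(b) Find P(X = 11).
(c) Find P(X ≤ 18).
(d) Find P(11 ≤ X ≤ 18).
(a) E[X] = 14.0200, Var(X) = 14.0200
(b) P(X = 11) = 0.083997
(c) P(X ≤ 18) = 0.881531
(d) P(11 ≤ X ≤ 18) = 0.707171

We have X ~ Poisson(λ=14.02).

(a) Moments:
E[X] = 14.0200
Var(X) = 14.0200
σ = √Var(X) = 3.7443

(b) Point probability using PMF:
P(X = 11) = 0.083997

(c) Cumulative probability using CDF:
P(X ≤ 18) = F(18) = 0.881531

(d) Range probability:
P(11 ≤ X ≤ 18) = P(X ≤ 18) - P(X ≤ 10)
                   = F(18) - F(10)
                   = 0.881531 - 0.174359
                   = 0.707171

This means approximately 70.7% of outcomes fall in the interval [11, 18].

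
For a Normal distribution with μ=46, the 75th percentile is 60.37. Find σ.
σ = 21.3050

For X ~ Normal(μ, σ), the p-th percentile satisfies x = μ + z_p × σ,
where z_p = Φ⁻¹(p) is the standard normal quantile.

Step 1: z_{0.75} = Φ⁻¹(0.75) = 0.6745

Step 2: Solve for σ:
60.37 = 46 + 0.6745 × σ
σ = (60.37 - 46) / 0.6745
σ = 14.37 / 0.6745
σ = 21.3050

Verification: μ + z × σ = 46 + 0.6745 × 21.3050 = 60.37 ✓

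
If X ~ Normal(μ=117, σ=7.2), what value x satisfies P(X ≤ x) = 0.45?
116.0952

We have X ~ Normal(μ=117, σ=7.2).

We want to find x such that P(X ≤ x) = 0.45.

This is the 45th percentile, which means 45% of values fall below this point.

Using the inverse CDF (quantile function):
x = F⁻¹(0.45) = 116.0952

Verification: P(X ≤ 116.0952) = 0.45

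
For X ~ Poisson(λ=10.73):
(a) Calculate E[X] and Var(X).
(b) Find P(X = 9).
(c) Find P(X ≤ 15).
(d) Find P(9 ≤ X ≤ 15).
(a) E[X] = 10.7300, Var(X) = 10.7300
(b) P(X = 9) = 0.113672
(c) P(X ≤ 15) = 0.921096
(d) P(9 ≤ X ≤ 15) = 0.664253

We have X ~ Poisson(λ=10.73).

(a) Moments:
E[X] = 10.7300
Var(X) = 10.7300
σ = √Var(X) = 3.2757

(b) Point probability using PMF:
P(X = 9) = 0.113672

(c) Cumulative probability using CDF:
P(X ≤ 15) = F(15) = 0.921096

(d) Range probability:
P(9 ≤ X ≤ 15) = P(X ≤ 15) - P(X ≤ 8)
                   = F(15) - F(8)
                   = 0.921096 - 0.256844
                   = 0.664253

This means approximately 66.4% of outcomes fall in the interval [9, 15].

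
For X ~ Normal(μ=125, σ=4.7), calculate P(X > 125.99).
0.416585

We have X ~ Normal(μ=125, σ=4.7).

P(X > 125.99) = 1 - P(X ≤ 125.99)
                = 1 - F(125.99)
                = 1 - 0.583415
                = 0.416585

So there's approximately a 41.7% chance that X exceeds 125.99.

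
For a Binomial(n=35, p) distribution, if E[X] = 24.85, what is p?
p = 0.71

For a Binomial(n, p) distribution:
E[X] = n × p

Given n = 35 and E[X] = 24.85:
24.85 = 35 × p
p = 24.85 / 35 = 0.71

Verification: Binomial(35, 0.71) has E[X] = 24.85 ✓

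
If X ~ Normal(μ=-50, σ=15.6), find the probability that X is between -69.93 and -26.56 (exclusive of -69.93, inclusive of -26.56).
0.832823

We have X ~ Normal(μ=-50, σ=15.6).

To find P(-69.93 < X ≤ -26.56), we use:
P(-69.93 < X ≤ -26.56) = P(X ≤ -26.56) - P(X ≤ -69.93)
                 = F(-26.56) - F(-69.93)
                 = 0.933524 - 0.100702
                 = 0.832823

So there's approximately a 83.3% chance that X falls in this range.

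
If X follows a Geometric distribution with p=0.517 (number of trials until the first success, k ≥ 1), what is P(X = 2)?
0.249711

We have X ~ Geometric(p=0.517) (number of trials until the first success, k ≥ 1).

For a Geometric distribution, the PMF gives us the probability of each outcome.

Using the PMF formula:
P(X = 2) = 0.249711

Rounded to 4 decimal places: 0.2497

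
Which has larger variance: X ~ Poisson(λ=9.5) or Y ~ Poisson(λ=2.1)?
X has larger variance (9.5000 > 2.1000)

Compute the variance for each distribution:

X ~ Poisson(λ=9.5):
Var(X) = 9.5000

Y ~ Poisson(λ=2.1):
Var(Y) = 2.1000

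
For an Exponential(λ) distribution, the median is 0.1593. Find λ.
λ = 4.3512

For X ~ Exponential(λ), the CDF is F(x) = 1 - e^(-λx).
The median m satisfies F(m) = 0.5:
1 - e^(-λm) = 0.5
e^(-λm) = 0.5
λm = ln(2)
m = ln(2) / λ

Given m = 0.1593:
λ = ln(2) / 0.1593 = 0.693147 / 0.1593 = 4.3512

Verification: ln(2) / 4.3512 = 0.1593 ✓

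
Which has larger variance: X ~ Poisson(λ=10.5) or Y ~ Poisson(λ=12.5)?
Y has larger variance (12.5000 > 10.5000)

Compute the variance for each distribution:

X ~ Poisson(λ=10.5):
Var(X) = 10.5000

Y ~ Poisson(λ=12.5):
Var(Y) = 12.5000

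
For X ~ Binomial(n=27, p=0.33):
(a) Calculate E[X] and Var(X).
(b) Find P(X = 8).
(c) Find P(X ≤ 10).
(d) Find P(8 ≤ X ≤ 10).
(a) E[X] = 8.9100, Var(X) = 5.9697
(b) P(X = 8) = 0.154846
(c) P(X ≤ 10) = 0.746426
(d) P(8 ≤ X ≤ 10) = 0.458601

We have X ~ Binomial(n=27, p=0.33).

(a) Moments:
E[X] = 8.9100
Var(X) = 5.9697
σ = √Var(X) = 2.4433

(b) Point probability using PMF:
P(X = 8) = 0.154846

(c) Cumulative probability using CDF:
P(X ≤ 10) = F(10) = 0.746426

(d) Range probability:
P(8 ≤ X ≤ 10) = P(X ≤ 10) - P(X ≤ 7)
                   = F(10) - F(7)
                   = 0.746426 - 0.287825
                   = 0.458601

This means approximately 45.9% of outcomes fall in the interval [8, 10].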